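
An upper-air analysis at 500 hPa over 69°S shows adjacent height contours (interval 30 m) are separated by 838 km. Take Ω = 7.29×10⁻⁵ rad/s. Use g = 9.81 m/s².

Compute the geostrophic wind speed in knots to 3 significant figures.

Coriolis parameter at 69°S:
f = 2Ω sin φ = 2 × 7.29×10⁻⁵ × sin 69° = 1.36×10⁻⁴ s⁻¹
Height gradient: |∂Z/∂n| = 30 m / 838000 m = 3.58×10⁻⁵
On a pressure surface, geostrophic balance gives V_g = (g/f)|∂Z/∂n|:
V_g = 9.81 × 3.58×10⁻⁵ / 1.36×10⁻⁴ = 2.58 m/s
Converting: 2.58 m/s × 1.944 = 5.02 knots

5.02 knots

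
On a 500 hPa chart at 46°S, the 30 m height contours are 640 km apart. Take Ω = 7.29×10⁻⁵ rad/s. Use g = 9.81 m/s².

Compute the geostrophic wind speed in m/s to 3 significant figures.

Coriolis parameter at 46°S:
f = 2Ω sin φ = 2 × 7.29×10⁻⁵ × sin 46° = 1.05×10⁻⁴ s⁻¹
Height gradient: |∂Z/∂n| = 30 m / 640000 m = 4.69×10⁻⁵
On a pressure surface, geostrophic balance gives V_g = (g/f)|∂Z/∂n|:
V_g = 9.81 × 4.69×10⁻⁵ / 1.05×10⁻⁴ = 4.38 m/s

4.38 m/s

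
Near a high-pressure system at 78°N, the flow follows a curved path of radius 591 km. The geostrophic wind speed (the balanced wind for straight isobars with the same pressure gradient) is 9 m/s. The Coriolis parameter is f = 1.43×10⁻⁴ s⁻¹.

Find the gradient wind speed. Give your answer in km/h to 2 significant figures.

37 km/h

Around a high, pressure-gradient force acts outward with centrifugal, so Coriolis balances both:
fV = (1/ρ)|∂P/∂n| + V²/R  →  V² − fR·V + fR·V_g = 0
With fR = 1.43×10⁻⁴ × 591×10³ m = 84.5 m/s:
V = [fR − √((fR)² − 4 fR V_g)]/2 = [84.5 − √(84.5² − 4×84.5×9)]/2 = 10.2 m/s
Supergeostrophic (V > V_g = 9 m/s), as expected around a high.
Converting: 10.2 m/s × 3.6 = 37 km/h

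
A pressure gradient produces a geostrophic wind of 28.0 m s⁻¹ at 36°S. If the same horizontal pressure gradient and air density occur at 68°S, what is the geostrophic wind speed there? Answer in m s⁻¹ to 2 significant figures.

18 m s⁻¹

With the same pressure gradient and density, V_g ∝ 1/f ∝ 1/sin φ.
V₂ = V₁ · sin φ₁ / sin φ₂ = 28.0 × sin 36° / sin 68°
V₂ = 28.0 × 0.5878/0.9272 = 18 m s⁻¹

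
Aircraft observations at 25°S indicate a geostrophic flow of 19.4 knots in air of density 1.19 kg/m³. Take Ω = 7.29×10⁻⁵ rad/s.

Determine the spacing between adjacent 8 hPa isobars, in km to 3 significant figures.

1090 km

Coriolis parameter at 25°S:
f = 2Ω sin φ = 2 × 7.29×10⁻⁵ × sin 25° = 6.16×10⁻⁵ s⁻¹
Wind speed in SI: 19.4 knots = 9.98 m/s
Geostrophic balance rearranged: |∂P/∂n| = f ρ V_g
|∂P/∂n| = 6.16×10⁻⁵ × 1.19 × 9.98 = 7.32×10⁻⁴ Pa/m
Isobar spacing: Δn = ΔP/|∂P/∂n| = 800 Pa / 7.32×10⁻⁴ Pa/m = 1093194 m ≈ 1090 km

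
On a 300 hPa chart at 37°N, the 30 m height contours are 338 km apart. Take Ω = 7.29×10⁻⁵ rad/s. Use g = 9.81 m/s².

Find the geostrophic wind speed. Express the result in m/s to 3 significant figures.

Coriolis parameter at 37°N:
f = 2Ω sin φ = 2 × 7.29×10⁻⁵ × sin 37° = 8.77×10⁻⁵ s⁻¹
Height gradient: |∂Z/∂n| = 30 m / 338000 m = 8.88×10⁻⁵
On a pressure surface, geostrophic balance gives V_g = (g/f)|∂Z/∂n|:
V_g = 9.81 × 8.88×10⁻⁵ / 8.77×10⁻⁵ = 9.92 m/s

9.92 m/s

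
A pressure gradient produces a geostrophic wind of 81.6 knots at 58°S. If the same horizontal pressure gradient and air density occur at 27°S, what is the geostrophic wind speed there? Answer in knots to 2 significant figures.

With the same pressure gradient and density, V_g ∝ 1/f ∝ 1/sin φ.
V₂ = V₁ · sin φ₁ / sin φ₂ = 81.6 × sin 58° / sin 27°
V₂ = 81.6 × 0.8480/0.4540 = 150 knots

150 knots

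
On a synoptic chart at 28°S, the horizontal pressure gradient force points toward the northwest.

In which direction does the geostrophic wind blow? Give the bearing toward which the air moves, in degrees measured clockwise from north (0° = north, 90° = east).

225°

The pressure-gradient force points toward the northwest (bearing 315°).
Geostrophic balance: in the Southern Hemisphere the Coriolis force deflects motion to the left, so the geostrophic wind blows 90° to the left of the pressure-gradient force (low pressure on the right).
Rotating 315° by 90° counterclockwise gives 225° — the wind blows toward the southwest.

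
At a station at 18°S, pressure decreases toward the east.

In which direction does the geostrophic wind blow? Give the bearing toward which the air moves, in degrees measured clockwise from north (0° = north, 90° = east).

The pressure-gradient force points toward the east (bearing 090°).
Geostrophic balance: in the Southern Hemisphere the Coriolis force deflects motion to the left, so the geostrophic wind blows 90° to the left of the pressure-gradient force (low pressure on the right).
Rotating 090° by 90° counterclockwise gives 000° — the wind blows toward the north.

000°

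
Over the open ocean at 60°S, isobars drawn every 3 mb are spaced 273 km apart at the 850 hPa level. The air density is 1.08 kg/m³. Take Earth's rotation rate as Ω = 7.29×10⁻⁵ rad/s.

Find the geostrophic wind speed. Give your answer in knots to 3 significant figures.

Coriolis parameter at 60°S:
f = 2Ω sin φ = 2 × 7.29×10⁻⁵ × sin 60° = 1.26×10⁻⁴ s⁻¹
Pressure gradient: |∂P/∂n| = 300 Pa / 273000 m = 1.10×10⁻³ Pa/m
Geostrophic balance (pressure-gradient force = Coriolis force):
V_g = (1/(fρ)) |∂P/∂n| = 1.10×10⁻³ / (1.26×10⁻⁴ × 1.08) = 8.06 m/s
Converting: 8.06 m/s × 1.944 = 15.7 knots

15.7 knots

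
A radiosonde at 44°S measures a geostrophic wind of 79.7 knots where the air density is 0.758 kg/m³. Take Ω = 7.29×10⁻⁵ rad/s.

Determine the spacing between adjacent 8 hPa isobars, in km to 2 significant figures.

250 km

Coriolis parameter at 44°S:
f = 2Ω sin φ = 2 × 7.29×10⁻⁵ × sin 44° = 1.01×10⁻⁴ s⁻¹
Wind speed in SI: 79.7 knots = 41.0 m/s
Geostrophic balance rearranged: |∂P/∂n| = f ρ V_g
|∂P/∂n| = 1.01×10⁻⁴ × 0.758 × 41.0 = 3.15×10⁻³ Pa/m
Isobar spacing: Δn = ΔP/|∂P/∂n| = 800 Pa / 3.15×10⁻³ Pa/m = 254153 m ≈ 250 km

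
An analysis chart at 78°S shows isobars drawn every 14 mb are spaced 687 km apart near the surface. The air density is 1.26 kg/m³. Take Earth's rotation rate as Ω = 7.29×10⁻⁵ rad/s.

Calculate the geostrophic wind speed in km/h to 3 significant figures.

Coriolis parameter at 78°S:
f = 2Ω sin φ = 2 × 7.29×10⁻⁵ × sin 78° = 1.43×10⁻⁴ s⁻¹
Pressure gradient: |∂P/∂n| = 1400 Pa / 687000 m = 2.04×10⁻³ Pa/m
Geostrophic balance (pressure-gradient force = Coriolis force):
V_g = (1/(fρ)) |∂P/∂n| = 2.04×10⁻³ / (1.43×10⁻⁴ × 1.26) = 11.3 m/s
Converting: 11.3 m/s × 3.6 = 40.8 km/h

40.8 km/h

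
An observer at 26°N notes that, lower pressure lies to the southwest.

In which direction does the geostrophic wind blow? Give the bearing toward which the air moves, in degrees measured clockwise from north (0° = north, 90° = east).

315°

The pressure-gradient force points toward the southwest (bearing 225°).
Geostrophic balance: in the Northern Hemisphere the Coriolis force deflects motion to the right, so the geostrophic wind blows 90° to the right of the pressure-gradient force (low pressure on the left).
Rotating 225° by 90° clockwise gives 315° — the wind blows toward the northwest.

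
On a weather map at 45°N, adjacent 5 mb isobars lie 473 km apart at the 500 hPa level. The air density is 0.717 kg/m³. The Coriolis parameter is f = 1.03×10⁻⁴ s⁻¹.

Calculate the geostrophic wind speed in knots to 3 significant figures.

Pressure gradient: |∂P/∂n| = 500 Pa / 473000 m = 1.06×10⁻³ Pa/m
Geostrophic balance (pressure-gradient force = Coriolis force):
V_g = (1/(fρ)) |∂P/∂n| = 1.06×10⁻³ / (1.03×10⁻⁴ × 0.717) = 14.3 m/s
Converting: 14.3 m/s × 1.944 = 27.8 knots

27.8 knots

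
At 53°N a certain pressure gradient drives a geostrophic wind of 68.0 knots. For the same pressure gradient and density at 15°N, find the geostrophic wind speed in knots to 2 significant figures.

With the same pressure gradient and density, V_g ∝ 1/f ∝ 1/sin φ.
V₂ = V₁ · sin φ₁ / sin φ₂ = 68.0 × sin 53° / sin 15°
V₂ = 68.0 × 0.7986/0.2588 = 210 knots

210 knots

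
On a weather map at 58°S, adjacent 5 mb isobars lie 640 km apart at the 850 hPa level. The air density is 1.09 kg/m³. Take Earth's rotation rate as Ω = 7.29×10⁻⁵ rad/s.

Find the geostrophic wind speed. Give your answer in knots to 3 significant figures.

11.3 knots

Coriolis parameter at 58°S:
f = 2Ω sin φ = 2 × 7.29×10⁻⁵ × sin 58° = 1.24×10⁻⁴ s⁻¹
Pressure gradient: |∂P/∂n| = 500 Pa / 640000 m = 7.81×10⁻⁴ Pa/m
Geostrophic balance (pressure-gradient force = Coriolis force):
V_g = (1/(fρ)) |∂P/∂n| = 7.81×10⁻⁴ / (1.24×10⁻⁴ × 1.09) = 5.80 m/s
Converting: 5.80 m/s × 1.944 = 11.3 knots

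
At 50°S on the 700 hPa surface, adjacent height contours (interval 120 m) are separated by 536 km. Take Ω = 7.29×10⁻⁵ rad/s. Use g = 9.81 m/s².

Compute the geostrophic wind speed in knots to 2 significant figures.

38 knots

Coriolis parameter at 50°S:
f = 2Ω sin φ = 2 × 7.29×10⁻⁵ × sin 50° = 1.12×10⁻⁴ s⁻¹
Height gradient: |∂Z/∂n| = 120 m / 536000 m = 2.24×10⁻⁴
On a pressure surface, geostrophic balance gives V_g = (g/f)|∂Z/∂n|:
V_g = 9.81 × 2.24×10⁻⁴ / 1.12×10⁻⁴ = 19.7 m/s
Converting: 19.7 m/s × 1.944 = 38 knots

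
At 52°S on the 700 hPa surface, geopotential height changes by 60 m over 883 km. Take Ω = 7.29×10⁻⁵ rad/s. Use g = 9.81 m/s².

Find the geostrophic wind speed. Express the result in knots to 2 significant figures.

11 knots

Coriolis parameter at 52°S:
f = 2Ω sin φ = 2 × 7.29×10⁻⁵ × sin 52° = 1.15×10⁻⁴ s⁻¹
Height gradient: |∂Z/∂n| = 60 m / 883000 m = 6.80×10⁻⁵
On a pressure surface, geostrophic balance gives V_g = (g/f)|∂Z/∂n|:
V_g = 9.81 × 6.80×10⁻⁵ / 1.15×10⁻⁴ = 5.80 m/s
Converting: 5.80 m/s × 1.944 = 11 knots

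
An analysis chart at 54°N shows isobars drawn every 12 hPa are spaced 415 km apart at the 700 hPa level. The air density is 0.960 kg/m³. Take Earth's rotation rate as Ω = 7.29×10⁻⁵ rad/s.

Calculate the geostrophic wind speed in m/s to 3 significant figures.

Coriolis parameter at 54°N:
f = 2Ω sin φ = 2 × 7.29×10⁻⁵ × sin 54° = 1.18×10⁻⁴ s⁻¹
Pressure gradient: |∂P/∂n| = 1200 Pa / 415000 m = 2.89×10⁻³ Pa/m
Geostrophic balance (pressure-gradient force = Coriolis force):
V_g = (1/(fρ)) |∂P/∂n| = 2.89×10⁻³ / (1.18×10⁻⁴ × 0.960) = 25.5 m/s

25.5 m/s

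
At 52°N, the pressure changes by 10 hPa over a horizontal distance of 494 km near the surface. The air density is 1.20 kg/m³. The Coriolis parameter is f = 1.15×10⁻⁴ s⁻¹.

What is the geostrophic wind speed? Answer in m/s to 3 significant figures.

Pressure gradient: |∂P/∂n| = 1000 Pa / 494000 m = 2.02×10⁻³ Pa/m
Geostrophic balance (pressure-gradient force = Coriolis force):
V_g = (1/(fρ)) |∂P/∂n| = 2.02×10⁻³ / (1.15×10⁻⁴ × 1.20) = 14.7 m/s

14.7 m/s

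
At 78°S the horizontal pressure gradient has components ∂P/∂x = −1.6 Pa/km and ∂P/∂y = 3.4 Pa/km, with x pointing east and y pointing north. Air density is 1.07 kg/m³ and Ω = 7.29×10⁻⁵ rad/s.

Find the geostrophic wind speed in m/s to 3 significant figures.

24.6 m/s

Coriolis parameter at 78°S:
f = 2Ω sin φ = 2 × 7.29×10⁻⁵ × sin 78° = 1.43×10⁻⁴ s⁻¹
In the Southern Hemisphere f is negative: f = −1.43×10⁻⁴ s⁻¹.
Component geostrophic relations (x east, y north):
u_g = −(1/(fρ)) ∂P/∂y,  v_g = (1/(fρ)) ∂P/∂x
u_g = −(3.4×10⁻³)/(−1.43×10⁻⁴ × 1.07) = 22.3 m/s;  v_g = (−1.6×10⁻³)/(−1.43×10⁻⁴ × 1.07) = 10.5 m/s
|V_g| = √(u_g² + v_g²) = 24.6 m/s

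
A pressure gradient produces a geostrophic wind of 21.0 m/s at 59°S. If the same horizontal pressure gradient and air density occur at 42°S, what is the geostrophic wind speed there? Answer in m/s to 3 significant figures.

26.9 m/s

With the same pressure gradient and density, V_g ∝ 1/f ∝ 1/sin φ.
V₂ = V₁ · sin φ₁ / sin φ₂ = 21.0 × sin 59° / sin 42°
V₂ = 21.0 × 0.8572/0.6691 = 26.9 m/s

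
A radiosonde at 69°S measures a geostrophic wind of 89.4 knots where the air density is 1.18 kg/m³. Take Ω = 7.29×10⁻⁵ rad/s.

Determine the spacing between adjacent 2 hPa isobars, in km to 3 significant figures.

27.1 km

Coriolis parameter at 69°S:
f = 2Ω sin φ = 2 × 7.29×10⁻⁵ × sin 69° = 1.36×10⁻⁴ s⁻¹
Wind speed in SI: 89.4 knots = 46.0 m/s
Geostrophic balance rearranged: |∂P/∂n| = f ρ V_g
|∂P/∂n| = 1.36×10⁻⁴ × 1.18 × 46.0 = 7.39×10⁻³ Pa/m
Isobar spacing: Δn = ΔP/|∂P/∂n| = 200 Pa / 7.39×10⁻³ Pa/m = 27075 m ≈ 27.1 km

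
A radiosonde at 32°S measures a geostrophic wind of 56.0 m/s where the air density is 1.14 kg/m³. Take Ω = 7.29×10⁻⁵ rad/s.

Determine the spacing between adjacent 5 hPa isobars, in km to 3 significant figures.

101 km

Coriolis parameter at 32°S:
f = 2Ω sin φ = 2 × 7.29×10⁻⁵ × sin 32° = 7.73×10⁻⁵ s⁻¹
Geostrophic balance rearranged: |∂P/∂n| = f ρ V_g
|∂P/∂n| = 7.73×10⁻⁵ × 1.14 × 56.0 = 4.93×10⁻³ Pa/m
Isobar spacing: Δn = ΔP/|∂P/∂n| = 500 Pa / 4.93×10⁻³ Pa/m = 101370 m ≈ 101 km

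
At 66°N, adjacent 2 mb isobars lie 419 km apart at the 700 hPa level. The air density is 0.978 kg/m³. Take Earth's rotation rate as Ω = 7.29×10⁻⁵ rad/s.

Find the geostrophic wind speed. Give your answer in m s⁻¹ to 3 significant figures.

3.66 m s⁻¹

Coriolis parameter at 66°N:
f = 2Ω sin φ = 2 × 7.29×10⁻⁵ × sin 66° = 1.33×10⁻⁴ s⁻¹
Pressure gradient: |∂P/∂n| = 200 Pa / 419000 m = 4.77×10⁻⁴ Pa/m
Geostrophic balance (pressure-gradient force = Coriolis force):
V_g = (1/(fρ)) |∂P/∂n| = 4.77×10⁻⁴ / (1.33×10⁻⁴ × 0.978) = 3.66 m/s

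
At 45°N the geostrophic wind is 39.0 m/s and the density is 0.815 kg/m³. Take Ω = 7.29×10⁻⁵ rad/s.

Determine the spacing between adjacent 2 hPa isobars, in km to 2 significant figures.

Coriolis parameter at 45°N:
f = 2Ω sin φ = 2 × 7.29×10⁻⁵ × sin 45° = 1.03×10⁻⁴ s⁻¹
Geostrophic balance rearranged: |∂P/∂n| = f ρ V_g
|∂P/∂n| = 1.03×10⁻⁴ × 0.815 × 39.0 = 3.28×10⁻³ Pa/m
Isobar spacing: Δn = ΔP/|∂P/∂n| = 200 Pa / 3.28×10⁻³ Pa/m = 61033 m ≈ 61 km

61 km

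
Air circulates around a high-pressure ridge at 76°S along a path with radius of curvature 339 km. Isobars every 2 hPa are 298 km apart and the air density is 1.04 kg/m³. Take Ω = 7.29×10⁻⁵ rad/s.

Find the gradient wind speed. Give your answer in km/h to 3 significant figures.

Coriolis parameter at 76°S:
f = 2Ω sin φ = 2 × 7.29×10⁻⁵ × sin 76° = 1.41×10⁻⁴ s⁻¹
Pressure gradient: |∂P/∂n| = 200 Pa / 298000 m = 6.71×10⁻⁴ Pa/m
Geostrophic speed: V_g = |∂P/∂n|/(fρ) = 6.71×10⁻⁴/(1.41×10⁻⁴ × 1.04) = 4.56 m/s
Around a high, pressure-gradient force acts outward with centrifugal, so Coriolis balances both:
fV = (1/ρ)|∂P/∂n| + V²/R  →  V² − fR·V + fR·V_g = 0
With fR = 1.41×10⁻⁴ × 339×10³ m = 48.0 m/s:
V = [fR − √((fR)² − 4 fR V_g)]/2 = [48.0 − √(48.0² − 4×48.0×4.56)]/2 = 5.11 m/s
Supergeostrophic (V > V_g = 4.56 m/s), as expected around a high.
Converting: 5.11 m/s × 3.6 = 18.4 km/h

18.4 km/h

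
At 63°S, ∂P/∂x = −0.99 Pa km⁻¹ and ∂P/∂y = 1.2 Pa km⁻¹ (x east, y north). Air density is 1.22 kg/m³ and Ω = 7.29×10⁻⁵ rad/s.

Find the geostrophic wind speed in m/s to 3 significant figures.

Coriolis parameter at 63°S:
f = 2Ω sin φ = 2 × 7.29×10⁻⁵ × sin 63° = 1.30×10⁻⁴ s⁻¹
In the Southern Hemisphere f is negative: f = −1.30×10⁻⁴ s⁻¹.
Component geostrophic relations (x east, y north):
u_g = −(1/(fρ)) ∂P/∂y,  v_g = (1/(fρ)) ∂P/∂x
u_g = −(1.2×10⁻³)/(−1.30×10⁻⁴ × 1.22) = 7.57 m/s;  v_g = (−0.99×10⁻³)/(−1.30×10⁻⁴ × 1.22) = 6.25 m/s
|V_g| = √(u_g² + v_g²) = 9.82 m/s

9.82 m/s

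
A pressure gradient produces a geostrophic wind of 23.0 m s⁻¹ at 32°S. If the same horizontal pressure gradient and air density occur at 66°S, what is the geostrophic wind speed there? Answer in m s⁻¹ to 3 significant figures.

13.3 m s⁻¹

With the same pressure gradient and density, V_g ∝ 1/f ∝ 1/sin φ.
V₂ = V₁ · sin φ₁ / sin φ₂ = 23.0 × sin 32° / sin 66°
V₂ = 23.0 × 0.5299/0.9135 = 13.3 m s⁻¹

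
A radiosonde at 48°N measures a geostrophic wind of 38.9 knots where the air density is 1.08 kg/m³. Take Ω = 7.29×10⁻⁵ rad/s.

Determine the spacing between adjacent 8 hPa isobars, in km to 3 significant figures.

Coriolis parameter at 48°N:
f = 2Ω sin φ = 2 × 7.29×10⁻⁵ × sin 48° = 1.08×10⁻⁴ s⁻¹
Wind speed in SI: 38.9 knots = 20.0 m/s
Geostrophic balance rearranged: |∂P/∂n| = f ρ V_g
|∂P/∂n| = 1.08×10⁻⁴ × 1.08 × 20.0 = 2.34×10⁻³ Pa/m
Isobar spacing: Δn = ΔP/|∂P/∂n| = 800 Pa / 2.34×10⁻³ Pa/m = 341623 m ≈ 342 km

342 km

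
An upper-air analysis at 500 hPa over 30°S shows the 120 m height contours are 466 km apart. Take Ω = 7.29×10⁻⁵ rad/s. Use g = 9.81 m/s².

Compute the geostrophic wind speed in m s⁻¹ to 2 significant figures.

Coriolis parameter at 30°S:
f = 2Ω sin φ = 2 × 7.29×10⁻⁵ × sin 30° = 7.29×10⁻⁵ s⁻¹
Height gradient: |∂Z/∂n| = 120 m / 466000 m = 2.58×10⁻⁴
On a pressure surface, geostrophic balance gives V_g = (g/f)|∂Z/∂n|:
V_g = 9.81 × 2.58×10⁻⁴ / 7.29×10⁻⁵ = 34.7 m/s

35 m s⁻¹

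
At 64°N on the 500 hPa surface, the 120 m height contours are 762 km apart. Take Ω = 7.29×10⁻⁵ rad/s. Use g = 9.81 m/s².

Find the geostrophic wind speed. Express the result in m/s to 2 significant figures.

Coriolis parameter at 64°N:
f = 2Ω sin φ = 2 × 7.29×10⁻⁵ × sin 64° = 1.31×10⁻⁴ s⁻¹
Height gradient: |∂Z/∂n| = 120 m / 762000 m = 1.57×10⁻⁴
On a pressure surface, geostrophic balance gives V_g = (g/f)|∂Z/∂n|:
V_g = 9.81 × 1.57×10⁻⁴ / 1.31×10⁻⁴ = 11.8 m/s

12 m/s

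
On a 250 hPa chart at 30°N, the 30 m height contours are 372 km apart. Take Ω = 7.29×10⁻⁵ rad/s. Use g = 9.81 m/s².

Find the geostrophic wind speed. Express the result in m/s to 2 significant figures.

Coriolis parameter at 30°N:
f = 2Ω sin φ = 2 × 7.29×10⁻⁵ × sin 30° = 7.29×10⁻⁵ s⁻¹
Height gradient: |∂Z/∂n| = 30 m / 372000 m = 8.06×10⁻⁵
On a pressure surface, geostrophic balance gives V_g = (g/f)|∂Z/∂n|:
V_g = 9.81 × 8.06×10⁻⁵ / 7.29×10⁻⁵ = 10.9 m/s

11 m/s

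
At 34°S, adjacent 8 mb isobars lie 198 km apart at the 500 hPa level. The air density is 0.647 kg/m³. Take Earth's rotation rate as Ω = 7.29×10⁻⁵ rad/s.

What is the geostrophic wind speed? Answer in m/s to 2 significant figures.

77 m/s

Coriolis parameter at 34°S:
f = 2Ω sin φ = 2 × 7.29×10⁻⁵ × sin 34° = 8.15×10⁻⁵ s⁻¹
Pressure gradient: |∂P/∂n| = 800 Pa / 198000 m = 4.04×10⁻³ Pa/m
Geostrophic balance (pressure-gradient force = Coriolis force):
V_g = (1/(fρ)) |∂P/∂n| = 4.04×10⁻³ / (8.15×10⁻⁵ × 0.647) = 76.6 m/s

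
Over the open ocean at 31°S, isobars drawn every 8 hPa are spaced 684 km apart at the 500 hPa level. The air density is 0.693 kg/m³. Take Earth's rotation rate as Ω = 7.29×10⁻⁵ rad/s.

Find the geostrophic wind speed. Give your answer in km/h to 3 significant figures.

Coriolis parameter at 31°S:
f = 2Ω sin φ = 2 × 7.29×10⁻⁵ × sin 31° = 7.51×10⁻⁵ s⁻¹
Pressure gradient: |∂P/∂n| = 800 Pa / 684000 m = 1.17×10⁻³ Pa/m
Geostrophic balance (pressure-gradient force = Coriolis force):
V_g = (1/(fρ)) |∂P/∂n| = 1.17×10⁻³ / (7.51×10⁻⁵ × 0.693) = 22.5 m/s
Converting: 22.5 m/s × 3.6 = 80.9 km/h

80.9 km/h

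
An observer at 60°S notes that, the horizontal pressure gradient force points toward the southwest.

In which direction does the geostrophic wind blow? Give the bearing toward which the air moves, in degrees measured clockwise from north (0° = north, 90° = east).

The pressure-gradient force points toward the southwest (bearing 225°).
Geostrophic balance: in the Southern Hemisphere the Coriolis force deflects motion to the left, so the geostrophic wind blows 90° to the left of the pressure-gradient force (low pressure on the right).
Rotating 225° by 90° counterclockwise gives 135° — the wind blows toward the southeast.

135°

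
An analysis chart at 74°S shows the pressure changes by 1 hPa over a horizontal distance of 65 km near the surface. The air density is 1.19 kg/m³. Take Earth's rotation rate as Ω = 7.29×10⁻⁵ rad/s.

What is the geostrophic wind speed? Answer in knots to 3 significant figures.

17.9 knots

Coriolis parameter at 74°S:
f = 2Ω sin φ = 2 × 7.29×10⁻⁵ × sin 74° = 1.40×10⁻⁴ s⁻¹
Pressure gradient: |∂P/∂n| = 100 Pa / 65000 m = 1.54×10⁻³ Pa/m
Geostrophic balance (pressure-gradient force = Coriolis force):
V_g = (1/(fρ)) |∂P/∂n| = 1.54×10⁻³ / (1.40×10⁻⁴ × 1.19) = 9.22 m/s
Converting: 9.22 m/s × 1.944 = 17.9 knots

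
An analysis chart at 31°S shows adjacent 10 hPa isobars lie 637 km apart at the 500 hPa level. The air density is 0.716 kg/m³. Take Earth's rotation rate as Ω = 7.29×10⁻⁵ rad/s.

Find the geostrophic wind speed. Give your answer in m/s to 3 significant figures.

Coriolis parameter at 31°S:
f = 2Ω sin φ = 2 × 7.29×10⁻⁵ × sin 31° = 7.51×10⁻⁵ s⁻¹
Pressure gradient: |∂P/∂n| = 1000 Pa / 637000 m = 1.57×10⁻³ Pa/m
Geostrophic balance (pressure-gradient force = Coriolis force):
V_g = (1/(fρ)) |∂P/∂n| = 1.57×10⁻³ / (7.51×10⁻⁵ × 0.716) = 29.2 m/s

29.2 m/s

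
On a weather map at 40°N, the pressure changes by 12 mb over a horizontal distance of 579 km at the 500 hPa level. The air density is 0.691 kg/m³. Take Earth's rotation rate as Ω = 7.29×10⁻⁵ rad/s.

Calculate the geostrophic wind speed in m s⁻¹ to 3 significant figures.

32.0 m s⁻¹

Coriolis parameter at 40°N:
f = 2Ω sin φ = 2 × 7.29×10⁻⁵ × sin 40° = 9.37×10⁻⁵ s⁻¹
Pressure gradient: |∂P/∂n| = 1200 Pa / 579000 m = 2.07×10⁻³ Pa/m
Geostrophic balance (pressure-gradient force = Coriolis force):
V_g = (1/(fρ)) |∂P/∂n| = 2.07×10⁻³ / (9.37×10⁻⁵ × 0.691) = 32.0 m/s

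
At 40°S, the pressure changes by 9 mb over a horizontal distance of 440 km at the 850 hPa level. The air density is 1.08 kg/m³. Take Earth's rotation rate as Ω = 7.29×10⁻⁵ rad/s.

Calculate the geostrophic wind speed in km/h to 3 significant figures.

72.8 km/h

Coriolis parameter at 40°S:
f = 2Ω sin φ = 2 × 7.29×10⁻⁵ × sin 40° = 9.37×10⁻⁵ s⁻¹
Pressure gradient: |∂P/∂n| = 900 Pa / 440000 m = 2.05×10⁻³ Pa/m
Geostrophic balance (pressure-gradient force = Coriolis force):
V_g = (1/(fρ)) |∂P/∂n| = 2.05×10⁻³ / (9.37×10⁻⁵ × 1.08) = 20.2 m/s
Converting: 20.2 m/s × 3.6 = 72.8 km/h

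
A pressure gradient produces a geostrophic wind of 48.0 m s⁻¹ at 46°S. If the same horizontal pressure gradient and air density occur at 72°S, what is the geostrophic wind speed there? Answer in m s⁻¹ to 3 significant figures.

36.3 m s⁻¹

With the same pressure gradient and density, V_g ∝ 1/f ∝ 1/sin φ.
V₂ = V₁ · sin φ₁ / sin φ₂ = 48.0 × sin 46° / sin 72°
V₂ = 48.0 × 0.7193/0.9511 = 36.3 m s⁻¹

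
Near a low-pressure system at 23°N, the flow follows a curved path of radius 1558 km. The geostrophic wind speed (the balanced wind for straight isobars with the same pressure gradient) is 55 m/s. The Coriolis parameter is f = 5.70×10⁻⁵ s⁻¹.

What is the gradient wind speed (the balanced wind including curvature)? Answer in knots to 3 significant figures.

Around a low, centrifugal force acts outward with Coriolis, so pressure-gradient force balances both:
(1/ρ)|∂P/∂n| = fV + V²/R  →  V² + fR·V − fR·V_g = 0
With fR = 5.70×10⁻⁵ × 1558×10³ m = 88.8 m/s:
V = [−fR + √((fR)² + 4 fR V_g)]/2 = [−88.8 + √(88.8² + 4×88.8×55)]/2 = 38.4 m/s
Subgeostrophic (V < V_g = 55 m/s), as expected around a low.
Converting: 38.4 m/s × 1.944 = 74.6 knots

74.6 knots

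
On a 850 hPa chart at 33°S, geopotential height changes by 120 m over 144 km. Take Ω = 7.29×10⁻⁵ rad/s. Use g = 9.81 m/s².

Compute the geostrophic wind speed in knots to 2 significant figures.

200 knots

Coriolis parameter at 33°S:
f = 2Ω sin φ = 2 × 7.29×10⁻⁵ × sin 33° = 7.94×10⁻⁵ s⁻¹
Height gradient: |∂Z/∂n| = 120 m / 144000 m = 8.33×10⁻⁴
On a pressure surface, geostrophic balance gives V_g = (g/f)|∂Z/∂n|:
V_g = 9.81 × 8.33×10⁻⁴ / 7.94×10⁻⁵ = 103 m/s
Converting: 103 m/s × 1.944 = 200 knots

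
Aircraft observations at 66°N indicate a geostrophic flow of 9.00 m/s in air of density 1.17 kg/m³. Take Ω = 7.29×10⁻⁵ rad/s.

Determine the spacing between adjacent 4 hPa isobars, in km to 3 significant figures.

Coriolis parameter at 66°N:
f = 2Ω sin φ = 2 × 7.29×10⁻⁵ × sin 66° = 1.33×10⁻⁴ s⁻¹
Geostrophic balance rearranged: |∂P/∂n| = f ρ V_g
|∂P/∂n| = 1.33×10⁻⁴ × 1.17 × 9.00 = 1.40×10⁻³ Pa/m
Isobar spacing: Δn = ΔP/|∂P/∂n| = 400 Pa / 1.40×10⁻³ Pa/m = 285196 m ≈ 285 km

285 km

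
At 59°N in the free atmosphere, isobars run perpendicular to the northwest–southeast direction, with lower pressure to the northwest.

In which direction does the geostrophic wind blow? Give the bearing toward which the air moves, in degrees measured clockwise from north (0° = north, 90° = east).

The pressure-gradient force points toward the northwest (bearing 315°).
Geostrophic balance: in the Northern Hemisphere the Coriolis force deflects motion to the right, so the geostrophic wind blows 90° to the right of the pressure-gradient force (low pressure on the left).
Rotating 315° by 90° clockwise gives 045° — the wind blows toward the northeast.

045°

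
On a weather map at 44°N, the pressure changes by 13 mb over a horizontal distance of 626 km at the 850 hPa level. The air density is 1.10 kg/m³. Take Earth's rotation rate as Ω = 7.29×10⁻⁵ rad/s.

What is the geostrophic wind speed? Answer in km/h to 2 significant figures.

67 km/h

Coriolis parameter at 44°N:
f = 2Ω sin φ = 2 × 7.29×10⁻⁵ × sin 44° = 1.01×10⁻⁴ s⁻¹
Pressure gradient: |∂P/∂n| = 1300 Pa / 626000 m = 2.08×10⁻³ Pa/m
Geostrophic balance (pressure-gradient force = Coriolis force):
V_g = (1/(fρ)) |∂P/∂n| = 2.08×10⁻³ / (1.01×10⁻⁴ × 1.10) = 18.6 m/s
Converting: 18.6 m/s × 3.6 = 67 km/h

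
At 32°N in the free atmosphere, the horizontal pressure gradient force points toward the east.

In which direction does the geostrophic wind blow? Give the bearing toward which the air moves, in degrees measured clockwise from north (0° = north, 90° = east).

180°

The pressure-gradient force points toward the east (bearing 090°).
Geostrophic balance: in the Northern Hemisphere the Coriolis force deflects motion to the right, so the geostrophic wind blows 90° to the right of the pressure-gradient force (low pressure on the left).
Rotating 090° by 90° clockwise gives 180° — the wind blows toward the south.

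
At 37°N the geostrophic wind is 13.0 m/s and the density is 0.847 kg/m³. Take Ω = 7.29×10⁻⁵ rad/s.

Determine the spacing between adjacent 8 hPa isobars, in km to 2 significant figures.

830 km

Coriolis parameter at 37°N:
f = 2Ω sin φ = 2 × 7.29×10⁻⁵ × sin 37° = 8.77×10⁻⁵ s⁻¹
Geostrophic balance rearranged: |∂P/∂n| = f ρ V_g
|∂P/∂n| = 8.77×10⁻⁵ × 0.847 × 13.0 = 9.66×10⁻⁴ Pa/m
Isobar spacing: Δn = ΔP/|∂P/∂n| = 800 Pa / 9.66×10⁻⁴ Pa/m = 828024 m ≈ 830 km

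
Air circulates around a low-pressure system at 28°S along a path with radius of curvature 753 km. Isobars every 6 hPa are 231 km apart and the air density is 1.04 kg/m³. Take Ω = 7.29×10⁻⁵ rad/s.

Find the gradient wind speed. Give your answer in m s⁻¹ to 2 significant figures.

Coriolis parameter at 28°S:
f = 2Ω sin φ = 2 × 7.29×10⁻⁵ × sin 28° = 6.84×10⁻⁵ s⁻¹
Pressure gradient: |∂P/∂n| = 600 Pa / 231000 m = 2.60×10⁻³ Pa/m
Geostrophic speed: V_g = |∂P/∂n|/(fρ) = 2.60×10⁻³/(6.84×10⁻⁵ × 1.04) = 36.5 m/s
Around a low, centrifugal force acts outward with Coriolis, so pressure-gradient force balances both:
(1/ρ)|∂P/∂n| = fV + V²/R  →  V² + fR·V − fR·V_g = 0
With fR = 6.84×10⁻⁵ × 753×10³ m = 51.5 m/s:
V = [−fR + √((fR)² + 4 fR V_g)]/2 = [−51.5 + √(51.5² + 4×51.5×36.5)]/2 = 24.7 m/s
Subgeostrophic (V < V_g = 36.5 m/s), as expected around a low.

25 m s⁻¹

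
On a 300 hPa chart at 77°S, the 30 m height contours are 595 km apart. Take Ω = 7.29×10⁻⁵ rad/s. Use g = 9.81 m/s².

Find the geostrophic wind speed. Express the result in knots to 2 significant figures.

Coriolis parameter at 77°S:
f = 2Ω sin φ = 2 × 7.29×10⁻⁵ × sin 77° = 1.42×10⁻⁴ s⁻¹
Height gradient: |∂Z/∂n| = 30 m / 595000 m = 5.04×10⁻⁵
On a pressure surface, geostrophic balance gives V_g = (g/f)|∂Z/∂n|:
V_g = 9.81 × 5.04×10⁻⁵ / 1.42×10⁻⁴ = 3.48 m/s
Converting: 3.48 m/s × 1.944 = 6.8 knots

6.8 knots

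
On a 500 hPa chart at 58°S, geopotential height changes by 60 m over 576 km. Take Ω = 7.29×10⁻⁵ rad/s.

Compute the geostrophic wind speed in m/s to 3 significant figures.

Coriolis parameter at 58°S:
f = 2Ω sin φ = 2 × 7.29×10⁻⁵ × sin 58° = 1.24×10⁻⁴ s⁻¹
Height gradient: |∂Z/∂n| = 60 m / 576000 m = 1.04×10⁻⁴
On a pressure surface, geostrophic balance gives V_g = (g/f)|∂Z/∂n|:
V_g = 9.81 × 1.04×10⁻⁴ / 1.24×10⁻⁴ = 8.26 m/s

8.26 m/s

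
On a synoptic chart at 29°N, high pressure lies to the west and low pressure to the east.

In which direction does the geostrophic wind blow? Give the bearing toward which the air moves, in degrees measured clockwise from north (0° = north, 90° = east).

180°

The pressure-gradient force points toward the east (bearing 090°).
Geostrophic balance: in the Northern Hemisphere the Coriolis force deflects motion to the right, so the geostrophic wind blows 90° to the right of the pressure-gradient force (low pressure on the left).
Rotating 090° by 90° clockwise gives 180° — the wind blows toward the south.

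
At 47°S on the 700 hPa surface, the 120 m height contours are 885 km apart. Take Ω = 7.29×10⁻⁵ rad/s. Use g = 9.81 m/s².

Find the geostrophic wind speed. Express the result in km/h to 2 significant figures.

45 km/h

Coriolis parameter at 47°S:
f = 2Ω sin φ = 2 × 7.29×10⁻⁵ × sin 47° = 1.07×10⁻⁴ s⁻¹
Height gradient: |∂Z/∂n| = 120 m / 885000 m = 1.36×10⁻⁴
On a pressure surface, geostrophic balance gives V_g = (g/f)|∂Z/∂n|:
V_g = 9.81 × 1.36×10⁻⁴ / 1.07×10⁻⁴ = 12.5 m/s
Converting: 12.5 m/s × 3.6 = 45 km/h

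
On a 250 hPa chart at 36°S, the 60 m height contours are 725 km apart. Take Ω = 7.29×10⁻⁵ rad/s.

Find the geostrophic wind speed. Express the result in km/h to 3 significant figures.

34.1 km/h

Coriolis parameter at 36°S:
f = 2Ω sin φ = 2 × 7.29×10⁻⁵ × sin 36° = 8.57×10⁻⁵ s⁻¹
Height gradient: |∂Z/∂n| = 60 m / 725000 m = 8.28×10⁻⁵
On a pressure surface, geostrophic balance gives V_g = (g/f)|∂Z/∂n|:
V_g = 9.81 × 8.28×10⁻⁵ / 8.57×10⁻⁵ = 9.47 m/s
Converting: 9.47 m/s × 3.6 = 34.1 km/h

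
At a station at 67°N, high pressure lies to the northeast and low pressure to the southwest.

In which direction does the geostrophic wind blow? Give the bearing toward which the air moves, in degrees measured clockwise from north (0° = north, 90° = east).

The pressure-gradient force points toward the southwest (bearing 225°).
Geostrophic balance: in the Northern Hemisphere the Coriolis force deflects motion to the right, so the geostrophic wind blows 90° to the right of the pressure-gradient force (low pressure on the left).
Rotating 225° by 90° clockwise gives 315° — the wind blows toward the northwest.

315°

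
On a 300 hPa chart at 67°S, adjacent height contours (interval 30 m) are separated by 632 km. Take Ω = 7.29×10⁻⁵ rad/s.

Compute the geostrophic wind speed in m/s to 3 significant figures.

3.47 m/s

Coriolis parameter at 67°S:
f = 2Ω sin φ = 2 × 7.29×10⁻⁵ × sin 67° = 1.34×10⁻⁴ s⁻¹
Height gradient: |∂Z/∂n| = 30 m / 632000 m = 4.75×10⁻⁵
On a pressure surface, geostrophic balance gives V_g = (g/f)|∂Z/∂n|:
V_g = 9.81 × 4.75×10⁻⁵ / 1.34×10⁻⁴ = 3.47 m/s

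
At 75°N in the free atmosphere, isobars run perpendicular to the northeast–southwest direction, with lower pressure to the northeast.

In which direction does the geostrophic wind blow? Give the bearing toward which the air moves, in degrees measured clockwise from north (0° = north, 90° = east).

The pressure-gradient force points toward the northeast (bearing 045°).
Geostrophic balance: in the Northern Hemisphere the Coriolis force deflects motion to the right, so the geostrophic wind blows 90° to the right of the pressure-gradient force (low pressure on the left).
Rotating 045° by 90° clockwise gives 135° — the wind blows toward the southeast.

135°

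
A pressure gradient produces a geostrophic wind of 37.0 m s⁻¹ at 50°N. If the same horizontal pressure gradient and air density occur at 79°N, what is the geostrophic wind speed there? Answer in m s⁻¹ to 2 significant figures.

29 m s⁻¹

With the same pressure gradient and density, V_g ∝ 1/f ∝ 1/sin φ.
V₂ = V₁ · sin φ₁ / sin φ₂ = 37.0 × sin 50° / sin 79°
V₂ = 37.0 × 0.7660/0.9816 = 29 m s⁻¹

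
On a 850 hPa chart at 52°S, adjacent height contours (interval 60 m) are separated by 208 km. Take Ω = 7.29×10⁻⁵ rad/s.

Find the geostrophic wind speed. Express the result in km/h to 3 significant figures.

88.7 km/h

Coriolis parameter at 52°S:
f = 2Ω sin φ = 2 × 7.29×10⁻⁵ × sin 52° = 1.15×10⁻⁴ s⁻¹
Height gradient: |∂Z/∂n| = 60 m / 208000 m = 2.88×10⁻⁴
On a pressure surface, geostrophic balance gives V_g = (g/f)|∂Z/∂n|:
V_g = 9.81 × 2.88×10⁻⁴ / 1.15×10⁻⁴ = 24.6 m/s
Converting: 24.6 m/s × 3.6 = 88.7 km/h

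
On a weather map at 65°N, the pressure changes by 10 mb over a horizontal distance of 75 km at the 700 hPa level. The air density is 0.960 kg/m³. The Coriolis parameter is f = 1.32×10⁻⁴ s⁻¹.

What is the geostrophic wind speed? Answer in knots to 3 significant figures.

Pressure gradient: |∂P/∂n| = 1000 Pa / 75000 m = 1.33×10⁻² Pa/m
Geostrophic balance (pressure-gradient force = Coriolis force):
V_g = (1/(fρ)) |∂P/∂n| = 1.33×10⁻² / (1.32×10⁻⁴ × 0.960) = 105 m/s
Converting: 105 m/s × 1.944 = 205 knots

205 knots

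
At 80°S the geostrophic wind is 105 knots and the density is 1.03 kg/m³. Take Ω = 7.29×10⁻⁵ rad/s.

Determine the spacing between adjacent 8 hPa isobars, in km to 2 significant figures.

100 km

Coriolis parameter at 80°S:
f = 2Ω sin φ = 2 × 7.29×10⁻⁵ × sin 80° = 1.44×10⁻⁴ s⁻¹
Wind speed in SI: 105 knots = 54.0 m/s
Geostrophic balance rearranged: |∂P/∂n| = f ρ V_g
|∂P/∂n| = 1.44×10⁻⁴ × 1.03 × 54.0 = 7.99×10⁻³ Pa/m
Isobar spacing: Δn = ΔP/|∂P/∂n| = 800 Pa / 7.99×10⁻³ Pa/m = 100142 m ≈ 100 km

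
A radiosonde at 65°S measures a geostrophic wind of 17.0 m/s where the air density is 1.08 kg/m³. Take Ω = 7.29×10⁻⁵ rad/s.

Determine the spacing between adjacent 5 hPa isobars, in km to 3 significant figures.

Coriolis parameter at 65°S:
f = 2Ω sin φ = 2 × 7.29×10⁻⁵ × sin 65° = 1.32×10⁻⁴ s⁻¹
Geostrophic balance rearranged: |∂P/∂n| = f ρ V_g
|∂P/∂n| = 1.32×10⁻⁴ × 1.08 × 17.0 = 2.43×10⁻³ Pa/m
Isobar spacing: Δn = ΔP/|∂P/∂n| = 500 Pa / 2.43×10⁻³ Pa/m = 206093 m ≈ 206 km

206 km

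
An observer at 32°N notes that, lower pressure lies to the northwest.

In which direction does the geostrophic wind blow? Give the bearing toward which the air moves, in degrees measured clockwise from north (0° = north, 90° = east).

The pressure-gradient force points toward the northwest (bearing 315°).
Geostrophic balance: in the Northern Hemisphere the Coriolis force deflects motion to the right, so the geostrophic wind blows 90° to the right of the pressure-gradient force (low pressure on the left).
Rotating 315° by 90° clockwise gives 045° — the wind blows toward the northeast.

045°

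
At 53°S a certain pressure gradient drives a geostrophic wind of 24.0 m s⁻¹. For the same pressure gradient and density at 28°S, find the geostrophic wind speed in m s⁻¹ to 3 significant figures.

40.8 m s⁻¹

With the same pressure gradient and density, V_g ∝ 1/f ∝ 1/sin φ.
V₂ = V₁ · sin φ₁ / sin φ₂ = 24.0 × sin 53° / sin 28°
V₂ = 24.0 × 0.7986/0.4695 = 40.8 m s⁻¹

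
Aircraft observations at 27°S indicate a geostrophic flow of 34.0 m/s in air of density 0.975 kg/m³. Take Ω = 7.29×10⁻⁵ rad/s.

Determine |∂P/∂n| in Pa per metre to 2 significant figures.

2.2×10⁻³ Pa/m

Coriolis parameter at 27°S:
f = 2Ω sin φ = 2 × 7.29×10⁻⁵ × sin 27° = 6.62×10⁻⁵ s⁻¹
Geostrophic balance rearranged: |∂P/∂n| = f ρ V_g
|∂P/∂n| = 6.62×10⁻⁵ × 0.975 × 34.0 = 2.19×10⁻³ Pa/m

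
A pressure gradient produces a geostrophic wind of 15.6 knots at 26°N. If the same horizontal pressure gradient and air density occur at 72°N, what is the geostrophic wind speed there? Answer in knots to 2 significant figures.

7.2 knots

With the same pressure gradient and density, V_g ∝ 1/f ∝ 1/sin φ.
V₂ = V₁ · sin φ₁ / sin φ₂ = 15.6 × sin 26° / sin 72°
V₂ = 15.6 × 0.4384/0.9511 = 7.2 knots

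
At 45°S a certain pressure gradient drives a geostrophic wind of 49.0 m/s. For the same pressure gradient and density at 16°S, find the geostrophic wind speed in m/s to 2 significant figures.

130 m/s

With the same pressure gradient and density, V_g ∝ 1/f ∝ 1/sin φ.
V₂ = V₁ · sin φ₁ / sin φ₂ = 49.0 × sin 45° / sin 16°
V₂ = 49.0 × 0.7071/0.2756 = 130 m/s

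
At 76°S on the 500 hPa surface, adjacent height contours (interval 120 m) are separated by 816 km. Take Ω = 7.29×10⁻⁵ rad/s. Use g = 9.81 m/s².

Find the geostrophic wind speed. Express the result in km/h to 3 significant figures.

Coriolis parameter at 76°S:
f = 2Ω sin φ = 2 × 7.29×10⁻⁵ × sin 76° = 1.41×10⁻⁴ s⁻¹
Height gradient: |∂Z/∂n| = 120 m / 816000 m = 1.47×10⁻⁴
On a pressure surface, geostrophic balance gives V_g = (g/f)|∂Z/∂n|:
V_g = 9.81 × 1.47×10⁻⁴ / 1.41×10⁻⁴ = 10.2 m/s
Converting: 10.2 m/s × 3.6 = 36.7 km/h

36.7 km/h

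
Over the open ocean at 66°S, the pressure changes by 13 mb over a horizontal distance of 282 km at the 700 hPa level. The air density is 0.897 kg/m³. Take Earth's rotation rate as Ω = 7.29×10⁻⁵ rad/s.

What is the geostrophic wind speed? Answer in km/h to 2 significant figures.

Coriolis parameter at 66°S:
f = 2Ω sin φ = 2 × 7.29×10⁻⁵ × sin 66° = 1.33×10⁻⁴ s⁻¹
Pressure gradient: |∂P/∂n| = 1300 Pa / 282000 m = 4.61×10⁻³ Pa/m
Geostrophic balance (pressure-gradient force = Coriolis force):
V_g = (1/(fρ)) |∂P/∂n| = 4.61×10⁻³ / (1.33×10⁻⁴ × 0.897) = 38.6 m/s
Converting: 38.6 m/s × 3.6 = 140 km/h

140 km/h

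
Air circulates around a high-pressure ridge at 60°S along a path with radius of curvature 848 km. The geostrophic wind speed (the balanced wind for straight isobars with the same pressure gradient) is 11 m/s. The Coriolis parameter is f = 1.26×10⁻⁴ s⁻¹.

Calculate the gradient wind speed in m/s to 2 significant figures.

Around a high, pressure-gradient force acts outward with centrifugal, so Coriolis balances both:
fV = (1/ρ)|∂P/∂n| + V²/R  →  V² − fR·V + fR·V_g = 0
With fR = 1.26×10⁻⁴ × 848×10³ m = 107 m/s:
V = [fR − √((fR)² − 4 fR V_g)]/2 = [107 − √(107² − 4×107×11)]/2 = 12.5 m/s
Supergeostrophic (V > V_g = 11 m/s), as expected around a high.

12 m/s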